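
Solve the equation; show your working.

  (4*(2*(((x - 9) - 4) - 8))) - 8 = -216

Step 1. [(4*(2*(((x - 9) - 4) - 8))) - 8 = -216] the outer -8 inverts by adding 8, so sub: 4*(2*(((x - 9) - 4) - 8)) = -208.
Step 2. [4*(2*(((x - 9) - 4) - 8)) = -208] LHS = 4·(…); ÷4 both sides ⇒ div: 2*(((x - 9) - 4) - 8) = -52.
Step 3. [2*(((x - 9) - 4) - 8) = -52] leading coefficient 2: divide by 2 ⇒ div: ((x - 9) - 4) - 8 = -26.
Step 4. [((x - 9) - 4) - 8 = -26] -8 is outermost — add 8 both sides, so sub: (x - 9) - 4 = -18.
Step 5. [(x - 9) - 4 = -18] peel the -4: add 4 from each side. So sub: x - 9 = -14.
Step 6. [x - 9 = -14] the outer -9 inverts by adding 9, so sub: x = -5.

Answer: x ∈ {-5}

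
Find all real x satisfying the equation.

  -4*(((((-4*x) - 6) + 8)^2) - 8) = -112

Step 1. [-4*(((((-4*x) - 6) + 8)^2) - 8) = -112] LHS = -4·(…); ÷-4 both sides, so div: ((((-4*x) - 6) + 8)^2) - 8 = 28.
Step 2. [((((-4*x) - 6) + 8)^2) - 8 = 28] -8 is outermost — add 8 both sides ⇒ sub: (((-4*x) - 6) + 8)^2 = 36.
Step 3. [(((-4*x) - 6) + 8)^2 = 36] 36 ≥ 0, LHS is (·)² — take ±√ ⇒ sqrt: ((-4*x) - 6) + 8 = 6 or -6.
Step 4. [((-4*x) - 6) + 8 = 6 or -6] peel the +8: subtract 8 from each side. So sub: (-4*x) - 6 = -2 or -14.
Step 5. [(-4*x) - 6 = -2 or -14] peel the -6: add 6 from each side, so sub: -4*x = 4 or -8.
Step 6. [-4*x = 4 or -8] LHS = -4·(…); ÷-4 both sides. So div: x = -1 or 2.

Answer: x ∈ {-1, 2}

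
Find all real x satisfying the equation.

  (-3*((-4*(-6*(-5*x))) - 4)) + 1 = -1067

Step 1. [(-3*((-4*(-6*(-5*x))) - 4)) + 1 = -1067] subtract 1: x sits inside (… + 1). So sub: -3*((-4*(-6*(-5*x))) - 4) = -1068.
Step 2. [-3*((-4*(-6*(-5*x))) - 4) = -1068] LHS = -3·(…); ÷-3 both sides, so div: (-4*(-6*(-5*x))) - 4 = 356.
Step 3. [(-4*(-6*(-5*x))) - 4 = 356] -4 | LHS and -4 | 356: pull -4 out, so factor: (-6*(-5*x)) + 1 = -89.
Step 4. [(-6*(-5*x)) + 1 = -89] +1 is outermost — subtract 1 both sides ⇒ sub: -6*(-5*x) = -90.
Step 5. [-6*(-5*x) = -90] divide by the outer -6. So div: -5*x = 15.
Step 6. [-5*x = 15] leading coefficient -5: divide by -5, so div: x = -3.

Answer: x ∈ {-3}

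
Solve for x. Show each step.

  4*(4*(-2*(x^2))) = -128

Step 1. [4*(4*(-2*(x^2))) = -128] leading coefficient 4: divide by 4, so div: 4*(-2*(x^2)) = -32.
Step 2. [4*(-2*(x^2)) = -32] 4 out front; divide by 4, so div: -2*(x^2) = -8.
Step 3. [-2*(x^2) = -8] -2·(inner) — divide through by -2. So div: x^2 = 4.
Step 4. [x^2 = 4] √ both sides: 4 ≥ 0 gives two branches, so sqrt: x = 2 or -2.

Answer: x ∈ {-2, 2}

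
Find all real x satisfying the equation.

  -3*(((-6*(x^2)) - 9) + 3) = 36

Step 1. [-3*(((-6*(x^2)) - 9) + 3) = 36] -3·(inner) — divide through by -3 ⇒ div: ((-6*(x^2)) - 9) + 3 = -12.
Step 2. [((-6*(x^2)) - 9) + 3 = -12] subtract 3: x sits inside (… + 3). So sub: (-6*(x^2)) - 9 = -15.
Step 3. [(-6*(x^2)) - 9 = -15] 9 comes off first (add 9). So sub: -6*(x^2) = -6.
Step 4. [-6*(x^2) = -6] -6·(inner) — divide through by -6. So div: x^2 = 1.
Step 5. [x^2 = 1] √ both sides: 1 ≥ 0 gives two branches ⇒ sqrt: x = 1 or -1.

Answer: x ∈ {-1, 1}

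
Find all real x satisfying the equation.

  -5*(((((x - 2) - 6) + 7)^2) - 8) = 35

Step 1. [-5*(((((x - 2) - 6) + 7)^2) - 8) = 35] leading coefficient -5: divide by -5 ⇒ div: ((((x - 2) - 6) + 7)^2) - 8 = -7.
Step 2. [((((x - 2) - 6) + 7)^2) - 8 = -7] -8 is outermost — add 8 both sides. So sub: (((x - 2) - 6) + 7)^2 = 1.
Step 3. [(((x - 2) - 6) + 7)^2 = 1] LHS squared, RHS 1 ≥ 0: apply √ (±) ⇒ sqrt: ((x - 2) - 6) + 7 = 1 or -1.
Step 4. [((x - 2) - 6) + 7 = 1 or -1] +7 is outermost — subtract 7 both sides, so sub: (x - 2) - 6 = -6 or -8.
Step 5. [(x - 2) - 6 = -6 or -8] 6 comes off first (add 6) ⇒ sub: x - 2 = 0 or -2.
Step 6. [x - 2 = 0 or -2] 2 comes off first (add 2), so sub: x = 2 or 0.

Answer: x ∈ {0, 2}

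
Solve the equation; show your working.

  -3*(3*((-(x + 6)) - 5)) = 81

Step 1. [-3*(3*((-(x + 6)) - 5)) = 81] LHS = -3·(…); ÷-3 both sides, so div: 3*((-(x + 6)) - 5) = -27.
Step 2. [3*((-(x + 6)) - 5) = -27] 3·(inner) — divide through by 3. So div: (-(x + 6)) - 5 = -9.
Step 3. [(-(x + 6)) - 5 = -9] peel the -5: add 5 from each side. So sub: -(x + 6) = -4.
Step 4. [-(x + 6) = -4] leading − — multiply by −1. So neg: x + 6 = 4.
Step 5. [x + 6 = 4] subtract 6: x sits inside (… + 6), so sub: x = -2.

Answer: x ∈ {-2}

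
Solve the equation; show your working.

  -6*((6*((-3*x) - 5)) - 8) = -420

Step 1. [-6*((6*((-3*x) - 5)) - 8) = -420] -6 out front; divide by -6. So div: (6*((-3*x) - 5)) - 8 = 70.
Step 2. [(6*((-3*x) - 5)) - 8 = 70] add 8: x sits inside (… - 8). So sub: 6*((-3*x) - 5) = 78.
Step 3. [6*((-3*x) - 5) = 78] 6·(inner) — divide through by 6 ⇒ div: (-3*x) - 5 = 13.
Step 4. [(-3*x) - 5 = 13] -5 is outermost — add 5 both sides. So sub: -3*x = 18.
Step 5. [-3*x = 18] -3·(inner) — divide through by -3, so div: x = -6.

Answer: x ∈ {-6}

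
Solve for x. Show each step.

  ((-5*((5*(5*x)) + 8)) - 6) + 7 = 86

Step 1. [((-5*((5*(5*x)) + 8)) - 6) + 7 = 86] 7 comes off first (subtract 7). So sub: (-5*((5*(5*x)) + 8)) - 6 = 79.
Step 2. [(-5*((5*(5*x)) + 8)) - 6 = 79] 6 comes off first (add 6). So sub: -5*((5*(5*x)) + 8) = 85.
Step 3. [-5*((5*(5*x)) + 8) = 85] leading coefficient -5: divide by -5, so div: (5*(5*x)) + 8 = -17.
Step 4. [(5*(5*x)) + 8 = -17] peel the +8: subtract 8 from each side, so sub: 5*(5*x) = -25.
Step 5. [5*(5*x) = -25] LHS = 5·(…); ÷5 both sides ⇒ div: 5*x = -5.
Step 6. [5*x = -5] 5 out front; divide by 5, so div: x = -1.

Answer: x ∈ {-1}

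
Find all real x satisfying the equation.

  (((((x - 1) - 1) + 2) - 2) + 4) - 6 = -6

Step 1. [(((((x - 1) - 1) + 2) - 2) + 4) - 6 = -6] -6 is outermost — add 6 both sides, so sub: ((((x - 1) - 1) + 2) - 2) + 4 = 0.
Step 2. [((((x - 1) - 1) + 2) - 2) + 4 = 0] the outer +4 inverts by subtracting 4 ⇒ sub: (((x - 1) - 1) + 2) - 2 = -4.
Step 3. [(((x - 1) - 1) + 2) - 2 = -4] -2 is outermost — add 2 both sides, so sub: ((x - 1) - 1) + 2 = -2.
Step 4. [((x - 1) - 1) + 2 = -2] peel the +2: subtract 2 from each side. So sub: (x - 1) - 1 = -4.
Step 5. [(x - 1) - 1 = -4] add 1: x sits inside (… - 1), so sub: x - 1 = -3.
Step 6. [x - 1 = -3] -1 is outermost — add 1 both sides ⇒ sub: x = -2.

Answer: x ∈ {-2}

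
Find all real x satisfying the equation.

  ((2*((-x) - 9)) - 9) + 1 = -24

Step 1. [((2*((-x) - 9)) - 9) + 1 = -24] peel the +1: subtract 1 from each side. So sub: (2*((-x) - 9)) - 9 = -25.
Step 2. [(2*((-x) - 9)) - 9 = -25] peel the -9: add 9 from each side, so sub: 2*((-x) - 9) = -16.
Step 3. [2*((-x) - 9) = -16] leading coefficient 2: divide by 2 ⇒ div: (-x) - 9 = -8.
Step 4. [(-x) - 9 = -8] peel the -9: add 9 from each side. So sub: -x = 1.
Step 5. [-x = 1] flip signs both sides ⇒ neg: x = -1.

Answer: x ∈ {-1}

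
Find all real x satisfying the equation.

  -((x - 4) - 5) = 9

Step 1. [-((x - 4) - 5) = 9] flip signs both sides. So neg: (x - 4) - 5 = -9.
Step 2. [(x - 4) - 5 = -9] the outer -5 inverts by adding 5 ⇒ sub: x - 4 = -4.
Step 3. [x - 4 = -4] -4 is outermost — add 4 both sides ⇒ sub: x = 0.

Answer: x ∈ {0}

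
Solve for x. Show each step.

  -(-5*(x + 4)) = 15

Step 1. [-(-5*(x + 4)) = 15] leading − — multiply by −1 ⇒ neg: -5*(x + 4) = -15.
Step 2. [-5*(x + 4) = -15] -5·(inner) — divide through by -5. So div: x + 4 = 3.
Step 3. [x + 4 = 3] 4 comes off first (subtract 4), so sub: x = -1.

Answer: x ∈ {-1}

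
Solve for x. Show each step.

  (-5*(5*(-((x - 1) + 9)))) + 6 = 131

Step 1. [(-5*(5*(-((x - 1) + 9)))) + 6 = 131] peel the +6: subtract 6 from each side. So sub: -5*(5*(-((x - 1) + 9))) = 125.
Step 2. [-5*(5*(-((x - 1) + 9))) = 125] LHS = -5·(…); ÷-5 both sides, so div: 5*(-((x - 1) + 9)) = -25.
Step 3. [5*(-((x - 1) + 9)) = -25] 5·(inner) — divide through by 5 ⇒ div: -((x - 1) + 9) = -5.
Step 4. [-((x - 1) + 9) = -5] flip signs both sides ⇒ neg: (x - 1) + 9 = 5.
Step 5. [(x - 1) + 9 = 5] +9 is outermost — subtract 9 both sides ⇒ sub: x - 1 = -4.
Step 6. [x - 1 = -4] add 1: x sits inside (… - 1). So sub: x = -3.

Answer: x ∈ {-3}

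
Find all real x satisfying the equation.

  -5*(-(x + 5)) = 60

Step 1. [-5*(-(x + 5)) = 60] divide by the outer -5 ⇒ div: -(x + 5) = -12.
Step 2. [-(x + 5) = -12] LHS negated; negate both sides. So neg: x + 5 = 12.
Step 3. [x + 5 = 12] subtract 5: x sits inside (… + 5). So sub: x = 7.

Answer: x ∈ {7}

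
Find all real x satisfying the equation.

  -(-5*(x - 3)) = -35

Step 1. [-(-5*(x - 3)) = -35] LHS negated; negate both sides. So neg: -5*(x - 3) = 35.
Step 2. [-5*(x - 3) = 35] -5 out front; divide by -5, so div: x - 3 = -7.
Step 3. [x - 3 = -7] add 3: x sits inside (… - 3) ⇒ sub: x = -4.

Answer: x ∈ {-4}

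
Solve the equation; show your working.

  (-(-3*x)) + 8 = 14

Step 1. [(-(-3*x)) + 8 = 14] the outer +8 inverts by subtracting 8. So sub: -(-3*x) = 6.
Step 2. [-(-3*x) = 6] LHS negated; negate both sides. So neg: -3*x = -6.
Step 3. [-3*x = -6] -3·(inner) — divide through by -3 ⇒ div: x = 2.

Answer: x ∈ {2}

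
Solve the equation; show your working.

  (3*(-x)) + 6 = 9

Step 1. [(3*(-x)) + 6 = 9] the outer +6 inverts by subtracting 6 ⇒ sub: 3*(-x) = 3.
Step 2. [3*(-x) = 3] leading coefficient 3: divide by 3, so div: -x = 1.
Step 3. [-x = 1] flip signs both sides, so neg: x = -1.

Answer: x ∈ {-1}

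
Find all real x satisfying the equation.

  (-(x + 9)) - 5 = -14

Step 1. [(-(x + 9)) - 5 = -14] peel the -5: add 5 from each side ⇒ sub: -(x + 9) = -9.
Step 2. [-(x + 9) = -9] flip signs both sides. So neg: x + 9 = 9.
Step 3. [x + 9 = 9] 9 comes off first (subtract 9), so sub: x = 0.

Answer: x ∈ {0}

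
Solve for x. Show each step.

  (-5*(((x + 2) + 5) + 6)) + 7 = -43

Step 1. [(-5*(((x + 2) + 5) + 6)) + 7 = -43] 7 comes off first (subtract 7). So sub: -5*(((x + 2) + 5) + 6) = -50.
Step 2. [-5*(((x + 2) + 5) + 6) = -50] -5·(inner) — divide through by -5, so div: ((x + 2) + 5) + 6 = 10.
Step 3. [((x + 2) + 5) + 6 = 10] peel the +6: subtract 6 from each side, so sub: (x + 2) + 5 = 4.
Step 4. [(x + 2) + 5 = 4] subtract 5: x sits inside (… + 5) ⇒ sub: x + 2 = -1.
Step 5. [x + 2 = -1] +2 is outermost — subtract 2 both sides, so sub: x = -3.

Answer: x ∈ {-3}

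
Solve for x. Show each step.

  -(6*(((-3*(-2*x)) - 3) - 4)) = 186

Step 1. [-(6*(((-3*(-2*x)) - 3) - 4)) = 186] LHS negated; negate both sides. So neg: 6*(((-3*(-2*x)) - 3) - 4) = -186.
Step 2. [6*(((-3*(-2*x)) - 3) - 4) = -186] 6·(inner) — divide through by 6, so div: ((-3*(-2*x)) - 3) - 4 = -31.
Step 3. [((-3*(-2*x)) - 3) - 4 = -31] peel the -4: add 4 from each side, so sub: (-3*(-2*x)) - 3 = -27.
Step 4. [(-3*(-2*x)) - 3 = -27] common factor -3 (LHS and -27) — divide through. So factor: (-2*x) + 1 = 9.
Step 5. [(-2*x) + 1 = 9] +1 is outermost — subtract 1 both sides. So sub: -2*x = 8.
Step 6. [-2*x = 8] -2 out front; divide by -2 ⇒ div: x = -4.

Answer: x ∈ {-4}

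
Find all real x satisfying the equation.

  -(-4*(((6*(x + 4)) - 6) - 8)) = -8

Step 1. [-(-4*(((6*(x + 4)) - 6) - 8)) = -8] LHS negated; negate both sides, so neg: -4*(((6*(x + 4)) - 6) - 8) = 8.
Step 2. [-4*(((6*(x + 4)) - 6) - 8) = 8] -4 out front; divide by -4. So div: ((6*(x + 4)) - 6) - 8 = -2.
Step 3. [((6*(x + 4)) - 6) - 8 = -2] peel the -8: add 8 from each side. So sub: (6*(x + 4)) - 6 = 6.
Step 4. [(6*(x + 4)) - 6 = 6] 6 comes off first (add 6). So sub: 6*(x + 4) = 12.
Step 5. [6*(x + 4) = 12] 6·(inner) — divide through by 6 ⇒ div: x + 4 = 2.
Step 6. [x + 4 = 2] 4 comes off first (subtract 4), so sub: x = -2.

Answer: x ∈ {-2}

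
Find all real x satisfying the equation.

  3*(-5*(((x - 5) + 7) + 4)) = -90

Step 1. [3*(-5*(((x - 5) + 7) + 4)) = -90] 3·(inner) — divide through by 3 ⇒ div: -5*(((x - 5) + 7) + 4) = -30.
Step 2. [-5*(((x - 5) + 7) + 4) = -30] -5 out front; divide by -5 ⇒ div: ((x - 5) + 7) + 4 = 6.
Step 3. [((x - 5) + 7) + 4 = 6] the outer +4 inverts by subtracting 4. So sub: (x - 5) + 7 = 2.
Step 4. [(x - 5) + 7 = 2] 7 comes off first (subtract 7), so sub: x - 5 = -5.
Step 5. [x - 5 = -5] 5 comes off first (add 5), so sub: x = 0.

Answer: x ∈ {0}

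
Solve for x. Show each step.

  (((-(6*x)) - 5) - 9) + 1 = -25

Step 1. [(((-(6*x)) - 5) - 9) + 1 = -25] +1 is outermost — subtract 1 both sides, so sub: ((-(6*x)) - 5) - 9 = -26.
Step 2. [((-(6*x)) - 5) - 9 = -26] the outer -9 inverts by adding 9, so sub: (-(6*x)) - 5 = -17.
Step 3. [(-(6*x)) - 5 = -17] 5 comes off first (add 5) ⇒ sub: -(6*x) = -12.
Step 4. [-(6*x) = -12] leading − — multiply by −1 ⇒ neg: 6*x = 12.
Step 5. [6*x = 12] leading coefficient 6: divide by 6 ⇒ div: x = 2.

Answer: x ∈ {2}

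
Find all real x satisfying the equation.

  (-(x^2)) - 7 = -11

Step 1. [(-(x^2)) - 7 = -11] the outer -7 inverts by adding 7 ⇒ sub: -(x^2) = -4.
Step 2. [-(x^2) = -4] LHS negated; negate both sides ⇒ neg: x^2 = 4.
Step 3. [x^2 = 4] √ both sides: 4 ≥ 0 gives two branches. So sqrt: x = 2 or -2.

Answer: x ∈ {-2, 2}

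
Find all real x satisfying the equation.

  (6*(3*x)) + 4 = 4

Step 1. [(6*(3*x)) + 4 = 4] the outer +4 inverts by subtracting 4. So sub: 6*(3*x) = 0.
Step 2. [6*(3*x) = 0] 6·(inner) — divide through by 6, so div: 3*x = 0.
Step 3. [3*x = 0] 3 out front; divide by 3. So div: x = 0.

Answer: x ∈ {0}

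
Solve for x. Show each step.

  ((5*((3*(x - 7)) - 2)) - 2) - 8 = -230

Step 1. [((5*((3*(x - 7)) - 2)) - 2) - 8 = -230] -8 is outermost — add 8 both sides, so sub: (5*((3*(x - 7)) - 2)) - 2 = -222.
Step 2. [(5*((3*(x - 7)) - 2)) - 2 = -222] -2 is outermost — add 2 both sides, so sub: 5*((3*(x - 7)) - 2) = -220.
Step 3. [5*((3*(x - 7)) - 2) = -220] 5 out front; divide by 5. So div: (3*(x - 7)) - 2 = -44.
Step 4. [(3*(x - 7)) - 2 = -44] the outer -2 inverts by adding 2. So sub: 3*(x - 7) = -42.
Step 5. [3*(x - 7) = -42] LHS = 3·(…); ÷3 both sides. So div: x - 7 = -14.
Step 6. [x - 7 = -14] add 7: x sits inside (… - 7), so sub: x = -7.

Answer: x ∈ {-7}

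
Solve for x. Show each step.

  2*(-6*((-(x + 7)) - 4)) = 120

Step 1. [2*(-6*((-(x + 7)) - 4)) = 120] 2 out front; divide by 2 ⇒ div: -6*((-(x + 7)) - 4) = 60.
Step 2. [-6*((-(x + 7)) - 4) = 60] divide by the outer -6 ⇒ div: (-(x + 7)) - 4 = -10.
Step 3. [(-(x + 7)) - 4 = -10] the outer -4 inverts by adding 4. So sub: -(x + 7) = -6.
Step 4. [-(x + 7) = -6] LHS negated; negate both sides, so neg: x + 7 = 6.
Step 5. [x + 7 = 6] peel the +7: subtract 7 from each side, so sub: x = -1.

Answer: x ∈ {-1}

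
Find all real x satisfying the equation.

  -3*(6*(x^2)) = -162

Step 1. [-3*(6*(x^2)) = -162] leading coefficient -3: divide by -3 ⇒ div: 6*(x^2) = 54.
Step 2. [6*(x^2) = 54] 6·(inner) — divide through by 6 ⇒ div: x^2 = 9.
Step 3. [x^2 = 9] LHS squared, RHS 9 ≥ 0: apply √ (±) ⇒ sqrt: x = 3 or -3.

Answer: x ∈ {-3, 3}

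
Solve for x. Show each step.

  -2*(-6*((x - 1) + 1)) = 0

Step 1. [-2*(-6*((x - 1) + 1)) = 0] leading coefficient -2: divide by -2, so div: -6*((x - 1) + 1) = 0.
Step 2. [-6*((x - 1) + 1) = 0] -6·(inner) — divide through by -6 ⇒ div: (x - 1) + 1 = 0.
Step 3. [(x - 1) + 1 = 0] 1 comes off first (subtract 1), so sub: x - 1 = -1.
Step 4. [x - 1 = -1] the outer -1 inverts by adding 1. So sub: x = 0.

Answer: x ∈ {0}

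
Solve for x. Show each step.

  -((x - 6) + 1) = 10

Step 1. [-((x - 6) + 1) = 10] LHS negated; negate both sides, so neg: (x - 6) + 1 = -10.
Step 2. [(x - 6) + 1 = -10] +1 is outermost — subtract 1 both sides ⇒ sub: x - 6 = -11.
Step 3. [x - 6 = -11] add 6: x sits inside (… - 6), so sub: x = -5.

Answer: x ∈ {-5}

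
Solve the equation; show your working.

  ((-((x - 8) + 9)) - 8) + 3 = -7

Step 1. [((-((x - 8) + 9)) - 8) + 3 = -7] +3 is outermost — subtract 3 both sides ⇒ sub: (-((x - 8) + 9)) - 8 = -10.
Step 2. [(-((x - 8) + 9)) - 8 = -10] peel the -8: add 8 from each side, so sub: -((x - 8) + 9) = -2.
Step 3. [-((x - 8) + 9) = -2] LHS negated; negate both sides. So neg: (x - 8) + 9 = 2.
Step 4. [(x - 8) + 9 = 2] +9 is outermost — subtract 9 both sides, so sub: x - 8 = -7.
Step 5. [x - 8 = -7] peel the -8: add 8 from each side, so sub: x = 1.

Answer: x ∈ {1}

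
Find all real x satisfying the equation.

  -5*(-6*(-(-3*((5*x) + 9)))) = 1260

Step 1. [-5*(-6*(-(-3*((5*x) + 9)))) = 1260] -5 out front; divide by -5, so div: -6*(-(-3*((5*x) + 9))) = -252.
Step 2. [-6*(-(-3*((5*x) + 9))) = -252] leading coefficient -6: divide by -6 ⇒ div: -(-3*((5*x) + 9)) = 42.
Step 3. [-(-3*((5*x) + 9)) = 42] leading − — multiply by −1 ⇒ neg: -3*((5*x) + 9) = -42.
Step 4. [-3*((5*x) + 9) = -42] -3·(inner) — divide through by -3, so div: (5*x) + 9 = 14.
Step 5. [(5*x) + 9 = 14] 9 comes off first (subtract 9). So sub: 5*x = 5.
Step 6. [5*x = 5] divide by the outer 5, so div: x = 1.

Answer: x ∈ {1}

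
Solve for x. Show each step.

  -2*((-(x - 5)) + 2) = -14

Step 1. [-2*((-(x - 5)) + 2) = -14] -2·(inner) — divide through by -2, so div: (-(x - 5)) + 2 = 7.
Step 2. [(-(x - 5)) + 2 = 7] the outer +2 inverts by subtracting 2, so sub: -(x - 5) = 5.
Step 3. [-(x - 5) = 5] LHS negated; negate both sides, so neg: x - 5 = -5.
Step 4. [x - 5 = -5] 5 comes off first (add 5), so sub: x = 0.

Answer: x ∈ {0}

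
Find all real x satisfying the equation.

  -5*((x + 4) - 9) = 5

Step 1. [-5*((x + 4) - 9) = 5] -5 out front; divide by -5. So div: (x + 4) - 9 = -1.
Step 2. [(x + 4) - 9 = -1] add 9: x sits inside (… - 9) ⇒ sub: x + 4 = 8.
Step 3. [x + 4 = 8] peel the +4: subtract 4 from each side ⇒ sub: x = 4.

Answer: x ∈ {4}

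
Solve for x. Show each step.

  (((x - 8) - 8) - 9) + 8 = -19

Step 1. [(((x - 8) - 8) - 9) + 8 = -19] peel the +8: subtract 8 from each side ⇒ sub: ((x - 8) - 8) - 9 = -27.
Step 2. [((x - 8) - 8) - 9 = -27] -9 is outermost — add 9 both sides, so sub: (x - 8) - 8 = -18.
Step 3. [(x - 8) - 8 = -18] -8 is outermost — add 8 both sides, so sub: x - 8 = -10.
Step 4. [x - 8 = -10] -8 is outermost — add 8 both sides, so sub: x = -2.

Answer: x ∈ {-2}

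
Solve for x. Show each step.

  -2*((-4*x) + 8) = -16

Step 1. [-2*((-4*x) + 8) = -16] LHS = -2·(…); ÷-2 both sides. So div: (-4*x) + 8 = 8.
Step 2. [(-4*x) + 8 = 8] common factor -4 (LHS and 8) — divide through. So factor: x - 2 = -2.
Step 3. [x - 2 = -2] peel the -2: add 2 from each side. So sub: x = 0.

Answer: x ∈ {0}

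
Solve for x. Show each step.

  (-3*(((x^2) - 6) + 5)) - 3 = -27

Step 1. [(-3*(((x^2) - 6) + 5)) - 3 = -27] the outer -3 inverts by adding 3. So sub: -3*(((x^2) - 6) + 5) = -24.
Step 2. [-3*(((x^2) - 6) + 5) = -24] leading coefficient -3: divide by -3 ⇒ div: ((x^2) - 6) + 5 = 8.
Step 3. [((x^2) - 6) + 5 = 8] +5 is outermost — subtract 5 both sides ⇒ sub: (x^2) - 6 = 3.
Step 4. [(x^2) - 6 = 3] the outer -6 inverts by adding 6 ⇒ sub: x^2 = 9.
Step 5. [x^2 = 9] LHS squared, RHS 9 ≥ 0: apply √ (±) ⇒ sqrt: x = 3 or -3.

Answer: x ∈ {-3, 3}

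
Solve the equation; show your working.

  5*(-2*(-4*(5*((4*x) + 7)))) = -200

Step 1. [5*(-2*(-4*(5*((4*x) + 7)))) = -200] leading coefficient 5: divide by 5, so div: -2*(-4*(5*((4*x) + 7))) = -40.
Step 2. [-2*(-4*(5*((4*x) + 7))) = -40] divide by the outer -2 ⇒ div: -4*(5*((4*x) + 7)) = 20.
Step 3. [-4*(5*((4*x) + 7)) = 20] -4·(inner) — divide through by -4, so div: 5*((4*x) + 7) = -5.
Step 4. [5*((4*x) + 7) = -5] 5 out front; divide by 5, so div: (4*x) + 7 = -1.
Step 5. [(4*x) + 7 = -1] 7 comes off first (subtract 7), so sub: 4*x = -8.
Step 6. [4*x = -8] 4 out front; divide by 4 ⇒ div: x = -2.

Answer: x ∈ {-2}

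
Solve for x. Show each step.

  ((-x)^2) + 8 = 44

Step 1. [((-x)^2) + 8 = 44] subtract 8: x sits inside (… + 8), so sub: (-x)^2 = 36.
Step 2. [(-x)^2 = 36] LHS squared, RHS 36 ≥ 0: apply √ (±), so sqrt: -x = 6 or -6.
Step 3. [-x = 6 or -6] LHS negated; negate both sides, so neg: x = -6 or 6.

Answer: x ∈ {-6, 6}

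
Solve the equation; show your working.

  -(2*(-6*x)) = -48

Step 1. [-(2*(-6*x)) = -48] LHS negated; negate both sides. So neg: 2*(-6*x) = 48.
Step 2. [2*(-6*x) = 48] divide by the outer 2. So div: -6*x = 24.
Step 3. [-6*x = 24] -6 out front; divide by -6. So div: x = -4.

Answer: x ∈ {-4}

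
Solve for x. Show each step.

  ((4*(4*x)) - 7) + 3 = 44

Step 1. [((4*(4*x)) - 7) + 3 = 44] peel the +3: subtract 3 from each side. So sub: (4*(4*x)) - 7 = 41.
Step 2. [(4*(4*x)) - 7 = 41] add 7: x sits inside (… - 7). So sub: 4*(4*x) = 48.
Step 3. [4*(4*x) = 48] divide by the outer 4, so div: 4*x = 12.
Step 4. [4*x = 12] 4 out front; divide by 4, so div: x = 3.

Answer: x ∈ {3}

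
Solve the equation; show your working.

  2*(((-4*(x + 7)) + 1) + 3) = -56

Step 1. [2*(((-4*(x + 7)) + 1) + 3) = -56] leading coefficient 2: divide by 2. So div: ((-4*(x + 7)) + 1) + 3 = -28.
Step 2. [((-4*(x + 7)) + 1) + 3 = -28] peel the +3: subtract 3 from each side ⇒ sub: (-4*(x + 7)) + 1 = -31.
Step 3. [(-4*(x + 7)) + 1 = -31] the outer +1 inverts by subtracting 1 ⇒ sub: -4*(x + 7) = -32.
Step 4. [-4*(x + 7) = -32] -4 out front; divide by -4. So div: x + 7 = 8.
Step 5. [x + 7 = 8] +7 is outermost — subtract 7 both sides ⇒ sub: x = 1.

Answer: x ∈ {1}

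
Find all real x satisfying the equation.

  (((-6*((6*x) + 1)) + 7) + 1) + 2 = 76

Step 1. [(((-6*((6*x) + 1)) + 7) + 1) + 2 = 76] +2 is outermost — subtract 2 both sides, so sub: ((-6*((6*x) + 1)) + 7) + 1 = 74.
Step 2. [((-6*((6*x) + 1)) + 7) + 1 = 74] peel the +1: subtract 1 from each side ⇒ sub: (-6*((6*x) + 1)) + 7 = 73.
Step 3. [(-6*((6*x) + 1)) + 7 = 73] 7 comes off first (subtract 7) ⇒ sub: -6*((6*x) + 1) = 66.
Step 4. [-6*((6*x) + 1) = 66] -6·(inner) — divide through by -6, so div: (6*x) + 1 = -11.
Step 5. [(6*x) + 1 = -11] the outer +1 inverts by subtracting 1, so sub: 6*x = -12.
Step 6. [6*x = -12] 6·(inner) — divide through by 6, so div: x = -2.

Answer: x ∈ {-2}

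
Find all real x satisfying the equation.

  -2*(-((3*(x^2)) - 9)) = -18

Step 1. [-2*(-((3*(x^2)) - 9)) = -18] LHS = -2·(…); ÷-2 both sides ⇒ div: -((3*(x^2)) - 9) = 9.
Step 2. [-((3*(x^2)) - 9) = 9] leading − — multiply by −1, so neg: (3*(x^2)) - 9 = -9.
Step 3. [(3*(x^2)) - 9 = -9] peel the -9: add 9 from each side. So sub: 3*(x^2) = 0.
Step 4. [3*(x^2) = 0] leading coefficient 3: divide by 3, so div: x^2 = 0.
Step 5. [x^2 = 0] LHS squared, RHS 0 ≥ 0: apply √ (±) ⇒ sqrt: x = 0.

Answer: x ∈ {0}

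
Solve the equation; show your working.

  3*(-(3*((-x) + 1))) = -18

Step 1. [3*(-(3*((-x) + 1))) = -18] 3·(inner) — divide through by 3. So div: -(3*((-x) + 1)) = -6.
Step 2. [-(3*((-x) + 1)) = -6] flip signs both sides ⇒ neg: 3*((-x) + 1) = 6.
Step 3. [3*((-x) + 1) = 6] 3 out front; divide by 3. So div: (-x) + 1 = 2.
Step 4. [(-x) + 1 = 2] the outer +1 inverts by subtracting 1, so sub: -x = 1.
Step 5. [-x = 1] flip signs both sides. So neg: x = -1.

Answer: x ∈ {-1}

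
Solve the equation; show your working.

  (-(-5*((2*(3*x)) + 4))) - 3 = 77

Step 1. [(-(-5*((2*(3*x)) + 4))) - 3 = 77] peel the -3: add 3 from each side ⇒ sub: -(-5*((2*(3*x)) + 4)) = 80.
Step 2. [-(-5*((2*(3*x)) + 4)) = 80] flip signs both sides, so neg: -5*((2*(3*x)) + 4) = -80.
Step 3. [-5*((2*(3*x)) + 4) = -80] LHS = -5·(…); ÷-5 both sides, so div: (2*(3*x)) + 4 = 16.
Step 4. [(2*(3*x)) + 4 = 16] 4 comes off first (subtract 4), so sub: 2*(3*x) = 12.
Step 5. [2*(3*x) = 12] 2·(inner) — divide through by 2. So div: 3*x = 6.
Step 6. [3*x = 6] 3 out front; divide by 3, so div: x = 2.

Answer: x ∈ {2}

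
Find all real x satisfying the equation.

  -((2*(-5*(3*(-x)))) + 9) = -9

Step 1. [-((2*(-5*(3*(-x)))) + 9) = -9] leading − — multiply by −1, so neg: (2*(-5*(3*(-x)))) + 9 = 9.
Step 2. [(2*(-5*(3*(-x)))) + 9 = 9] peel the +9: subtract 9 from each side, so sub: 2*(-5*(3*(-x))) = 0.
Step 3. [2*(-5*(3*(-x))) = 0] 2 out front; divide by 2. So div: -5*(3*(-x)) = 0.
Step 4. [-5*(3*(-x)) = 0] LHS = -5·(…); ÷-5 both sides ⇒ div: 3*(-x) = 0.
Step 5. [3*(-x) = 0] 3·(inner) — divide through by 3, so div: -x = 0.
Step 6. [-x = 0] leading − — multiply by −1, so neg: x = 0.

Answer: x ∈ {0}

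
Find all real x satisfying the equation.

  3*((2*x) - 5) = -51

Step 1. [3*((2*x) - 5) = -51] divide by the outer 3. So div: (2*x) - 5 = -17.
Step 2. [(2*x) - 5 = -17] 5 comes off first (add 5) ⇒ sub: 2*x = -12.
Step 3. [2*x = -12] leading coefficient 2: divide by 2. So div: x = -6.

Answer: x ∈ {-6}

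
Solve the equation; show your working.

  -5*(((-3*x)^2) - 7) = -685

Step 1. [-5*(((-3*x)^2) - 7) = -685] divide by the outer -5 ⇒ div: ((-3*x)^2) - 7 = 137.
Step 2. [((-3*x)^2) - 7 = 137] peel the -7: add 7 from each side. So sub: (-3*x)^2 = 144.
Step 3. [(-3*x)^2 = 144] 144 ≥ 0, LHS is (·)² — take ±√. So sqrt: -3*x = 12 or -12.
Step 4. [-3*x = 12 or -12] -3 out front; divide by -3. So div: x = -4 or 4.

Answer: x ∈ {-4, 4}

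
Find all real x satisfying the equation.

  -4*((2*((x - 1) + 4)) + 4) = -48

Step 1. [-4*((2*((x - 1) + 4)) + 4) = -48] leading coefficient -4: divide by -4 ⇒ div: (2*((x - 1) + 4)) + 4 = 12.
Step 2. [(2*((x - 1) + 4)) + 4 = 12] +4 is outermost — subtract 4 both sides, so sub: 2*((x - 1) + 4) = 8.
Step 3. [2*((x - 1) + 4) = 8] divide by the outer 2 ⇒ div: (x - 1) + 4 = 4.
Step 4. [(x - 1) + 4 = 4] 4 comes off first (subtract 4). So sub: x - 1 = 0.
Step 5. [x - 1 = 0] the outer -1 inverts by adding 1. So sub: x = 1.

Answer: x ∈ {1}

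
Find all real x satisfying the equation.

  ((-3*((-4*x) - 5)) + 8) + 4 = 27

Step 1. [((-3*((-4*x) - 5)) + 8) + 4 = 27] 4 comes off first (subtract 4). So sub: (-3*((-4*x) - 5)) + 8 = 23.
Step 2. [(-3*((-4*x) - 5)) + 8 = 23] +8 is outermost — subtract 8 both sides. So sub: -3*((-4*x) - 5) = 15.
Step 3. [-3*((-4*x) - 5) = 15] divide by the outer -3. So div: (-4*x) - 5 = -5.
Step 4. [(-4*x) - 5 = -5] add 5: x sits inside (… - 5). So sub: -4*x = 0.
Step 5. [-4*x = 0] -4 out front; divide by -4 ⇒ div: x = 0.

Answer: x ∈ {0}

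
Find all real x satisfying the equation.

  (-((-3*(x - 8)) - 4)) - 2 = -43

Step 1. [(-((-3*(x - 8)) - 4)) - 2 = -43] -2 is outermost — add 2 both sides ⇒ sub: -((-3*(x - 8)) - 4) = -41.
Step 2. [-((-3*(x - 8)) - 4) = -41] LHS negated; negate both sides. So neg: (-3*(x - 8)) - 4 = 41.
Step 3. [(-3*(x - 8)) - 4 = 41] the outer -4 inverts by adding 4. So sub: -3*(x - 8) = 45.
Step 4. [-3*(x - 8) = 45] -3 out front; divide by -3. So div: x - 8 = -15.
Step 5. [x - 8 = -15] 8 comes off first (add 8). So sub: x = -7.

Answer: x ∈ {-7}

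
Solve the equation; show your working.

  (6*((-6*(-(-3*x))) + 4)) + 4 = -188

Step 1. [(6*((-6*(-(-3*x))) + 4)) + 4 = -188] subtract 4: x sits inside (… + 4), so sub: 6*((-6*(-(-3*x))) + 4) = -192.
Step 2. [6*((-6*(-(-3*x))) + 4) = -192] LHS = 6·(…); ÷6 both sides ⇒ div: (-6*(-(-3*x))) + 4 = -32.
Step 3. [(-6*(-(-3*x))) + 4 = -32] subtract 4: x sits inside (… + 4), so sub: -6*(-(-3*x)) = -36.
Step 4. [-6*(-(-3*x)) = -36] LHS = -6·(…); ÷-6 both sides ⇒ div: -(-3*x) = 6.
Step 5. [-(-3*x) = 6] LHS negated; negate both sides ⇒ neg: -3*x = -6.
Step 6. [-3*x = -6] -3·(inner) — divide through by -3, so div: x = 2.

Answer: x ∈ {2}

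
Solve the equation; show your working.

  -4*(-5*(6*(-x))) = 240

Step 1. [-4*(-5*(6*(-x))) = 240] divide by the outer -4, so div: -5*(6*(-x)) = -60.
Step 2. [-5*(6*(-x)) = -60] -5 out front; divide by -5, so div: 6*(-x) = 12.
Step 3. [6*(-x) = 12] divide by the outer 6, so div: -x = 2.
Step 4. [-x = 2] LHS negated; negate both sides, so neg: x = -2.

Answer: x ∈ {-2}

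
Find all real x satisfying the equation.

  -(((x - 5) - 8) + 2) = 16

Step 1. [-(((x - 5) - 8) + 2) = 16] LHS negated; negate both sides, so neg: ((x - 5) - 8) + 2 = -16.
Step 2. [((x - 5) - 8) + 2 = -16] 2 comes off first (subtract 2) ⇒ sub: (x - 5) - 8 = -18.
Step 3. [(x - 5) - 8 = -18] add 8: x sits inside (… - 8). So sub: x - 5 = -10.
Step 4. [x - 5 = -10] add 5: x sits inside (… - 5) ⇒ sub: x = -5.

Answer: x ∈ {-5}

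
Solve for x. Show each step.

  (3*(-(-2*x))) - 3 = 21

Step 1. [(3*(-(-2*x))) - 3 = 21] 3 divides every term; factor it out ⇒ factor: (-(-2*x)) - 1 = 7.
Step 2. [(-(-2*x)) - 1 = 7] -1 is outermost — add 1 both sides ⇒ sub: -(-2*x) = 8.
Step 3. [-(-2*x) = 8] leading − — multiply by −1 ⇒ neg: -2*x = -8.
Step 4. [-2*x = -8] divide by the outer -2, so div: x = 4.

Answer: x ∈ {4}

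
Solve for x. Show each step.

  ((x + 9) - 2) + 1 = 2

Step 1. [((x + 9) - 2) + 1 = 2] peel the +1: subtract 1 from each side ⇒ sub: (x + 9) - 2 = 1.
Step 2. [(x + 9) - 2 = 1] peel the -2: add 2 from each side. So sub: x + 9 = 3.
Step 3. [x + 9 = 3] +9 is outermost — subtract 9 both sides. So sub: x = -6.

Answer: x ∈ {-6}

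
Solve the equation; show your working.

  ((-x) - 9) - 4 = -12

Step 1. [((-x) - 9) - 4 = -12] 4 comes off first (add 4), so sub: (-x) - 9 = -8.
Step 2. [(-x) - 9 = -8] peel the -9: add 9 from each side, so sub: -x = 1.
Step 3. [-x = 1] flip signs both sides, so neg: x = -1.

Answer: x ∈ {-1}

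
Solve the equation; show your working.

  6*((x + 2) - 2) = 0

Step 1. [6*((x + 2) - 2) = 0] divide by the outer 6. So div: (x + 2) - 2 = 0.
Step 2. [(x + 2) - 2 = 0] 2 comes off first (add 2) ⇒ sub: x + 2 = 2.
Step 3. [x + 2 = 2] +2 is outermost — subtract 2 both sides ⇒ sub: x = 0.

Answer: x ∈ {0}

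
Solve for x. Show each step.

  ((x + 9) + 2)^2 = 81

Step 1. [((x + 9) + 2)^2 = 81] √ both sides: 81 ≥ 0 gives two branches, so sqrt: (x + 9) + 2 = 9 or -9.
Step 2. [(x + 9) + 2 = 9 or -9] +2 is outermost — subtract 2 both sides, so sub: x + 9 = 7 or -11.
Step 3. [x + 9 = 7 or -11] 9 comes off first (subtract 9), so sub: x = -2 or -20.

Answer: x ∈ {-20, -2}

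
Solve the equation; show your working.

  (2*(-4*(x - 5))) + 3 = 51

Step 1. [(2*(-4*(x - 5))) + 3 = 51] the outer +3 inverts by subtracting 3 ⇒ sub: 2*(-4*(x - 5)) = 48.
Step 2. [2*(-4*(x - 5)) = 48] 2 out front; divide by 2, so div: -4*(x - 5) = 24.
Step 3. [-4*(x - 5) = 24] -4 out front; divide by -4 ⇒ div: x - 5 = -6.
Step 4. [x - 5 = -6] the outer -5 inverts by adding 5. So sub: x = -1.

Answer: x ∈ {-1}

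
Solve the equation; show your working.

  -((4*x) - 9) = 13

Step 1. [-((4*x) - 9) = 13] LHS negated; negate both sides, so neg: (4*x) - 9 = -13.
Step 2. [(4*x) - 9 = -13] 9 comes off first (add 9), so sub: 4*x = -4.
Step 3. [4*x = -4] LHS = 4·(…); ÷4 both sides. So div: x = -1.

Answer: x ∈ {-1}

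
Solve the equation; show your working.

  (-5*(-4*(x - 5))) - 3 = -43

Step 1. [(-5*(-4*(x - 5))) - 3 = -43] peel the -3: add 3 from each side, so sub: -5*(-4*(x - 5)) = -40.
Step 2. [-5*(-4*(x - 5)) = -40] LHS = -5·(…); ÷-5 both sides ⇒ div: -4*(x - 5) = 8.
Step 3. [-4*(x - 5) = 8] leading coefficient -4: divide by -4, so div: x - 5 = -2.
Step 4. [x - 5 = -2] 5 comes off first (add 5). So sub: x = 3.

Answer: x ∈ {3}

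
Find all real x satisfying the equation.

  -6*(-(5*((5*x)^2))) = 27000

Step 1. [-6*(-(5*((5*x)^2))) = 27000] -6 out front; divide by -6. So div: -(5*((5*x)^2)) = -4500.
Step 2. [-(5*((5*x)^2)) = -4500] LHS negated; negate both sides, so neg: 5*((5*x)^2) = 4500.
Step 3. [5*((5*x)^2) = 4500] divide by the outer 5. So div: (5*x)^2 = 900.
Step 4. [(5*x)^2 = 900] LHS squared, RHS 900 ≥ 0: apply √ (±). So sqrt: 5*x = 30 or -30.
Step 5. [5*x = 30 or -30] divide by the outer 5 ⇒ div: x = 6 or -6.

Answer: x ∈ {-6, 6}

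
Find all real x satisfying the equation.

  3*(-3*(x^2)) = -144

Step 1. [3*(-3*(x^2)) = -144] LHS = 3·(…); ÷3 both sides, so div: -3*(x^2) = -48.
Step 2. [-3*(x^2) = -48] leading coefficient -3: divide by -3, so div: x^2 = 16.
Step 3. [x^2 = 16] √ both sides: 16 ≥ 0 gives two branches. So sqrt: x = 4 or -4.

Answer: x ∈ {-4, 4}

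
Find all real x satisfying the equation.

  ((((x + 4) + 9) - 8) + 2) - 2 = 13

Step 1. [((((x + 4) + 9) - 8) + 2) - 2 = 13] 2 comes off first (add 2) ⇒ sub: (((x + 4) + 9) - 8) + 2 = 15.
Step 2. [(((x + 4) + 9) - 8) + 2 = 15] subtract 2: x sits inside (… + 2). So sub: ((x + 4) + 9) - 8 = 13.
Step 3. [((x + 4) + 9) - 8 = 13] the outer -8 inverts by adding 8, so sub: (x + 4) + 9 = 21.
Step 4. [(x + 4) + 9 = 21] peel the +9: subtract 9 from each side. So sub: x + 4 = 12.
Step 5. [x + 4 = 12] +4 is outermost — subtract 4 both sides. So sub: x = 8.

Answer: x ∈ {8}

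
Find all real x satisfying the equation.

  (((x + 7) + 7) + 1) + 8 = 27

Step 1. [(((x + 7) + 7) + 1) + 8 = 27] 8 comes off first (subtract 8), so sub: ((x + 7) + 7) + 1 = 19.
Step 2. [((x + 7) + 7) + 1 = 19] the outer +1 inverts by subtracting 1, so sub: (x + 7) + 7 = 18.
Step 3. [(x + 7) + 7 = 18] peel the +7: subtract 7 from each side. So sub: x + 7 = 11.
Step 4. [x + 7 = 11] the outer +7 inverts by subtracting 7 ⇒ sub: x = 4.

Answer: x ∈ {4}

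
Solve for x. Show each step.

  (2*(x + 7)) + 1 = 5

Step 1. [(2*(x + 7)) + 1 = 5] 1 comes off first (subtract 1), so sub: 2*(x + 7) = 4.
Step 2. [2*(x + 7) = 4] LHS = 2·(…); ÷2 both sides ⇒ div: x + 7 = 2.
Step 3. [x + 7 = 2] 7 comes off first (subtract 7), so sub: x = -5.

Answer: x ∈ {-5}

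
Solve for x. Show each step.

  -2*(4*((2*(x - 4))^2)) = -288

Step 1. [-2*(4*((2*(x - 4))^2)) = -288] LHS = -2·(…); ÷-2 both sides ⇒ div: 4*((2*(x - 4))^2) = 144.
Step 2. [4*((2*(x - 4))^2) = 144] 4·(inner) — divide through by 4, so div: (2*(x - 4))^2 = 36.
Step 3. [(2*(x - 4))^2 = 36] 36 ≥ 0, LHS is (·)² — take ±√, so sqrt: 2*(x - 4) = 6 or -6.
Step 4. [2*(x - 4) = 6 or -6] divide by the outer 2, so div: x - 4 = 3 or -3.
Step 5. [x - 4 = 3 or -3] peel the -4: add 4 from each side ⇒ sub: x = 7 or 1.

Answer: x ∈ {1, 7}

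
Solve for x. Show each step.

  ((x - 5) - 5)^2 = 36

Step 1. [((x - 5) - 5)^2 = 36] 36 ≥ 0, LHS is (·)² — take ±√ ⇒ sqrt: (x - 5) - 5 = 6 or -6.
Step 2. [(x - 5) - 5 = 6 or -6] add 5: x sits inside (… - 5), so sub: x - 5 = 11 or -1.
Step 3. [x - 5 = 11 or -1] -5 is outermost — add 5 both sides ⇒ sub: x = 16 or 4.

Answer: x ∈ {4, 16}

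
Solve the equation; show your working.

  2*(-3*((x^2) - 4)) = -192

Step 1. [2*(-3*((x^2) - 4)) = -192] divide by the outer 2, so div: -3*((x^2) - 4) = -96.
Step 2. [-3*((x^2) - 4) = -96] leading coefficient -3: divide by -3, so div: (x^2) - 4 = 32.
Step 3. [(x^2) - 4 = 32] -4 is outermost — add 4 both sides ⇒ sub: x^2 = 36.
Step 4. [x^2 = 36] 36 ≥ 0, LHS is (·)² — take ±√, so sqrt: x = 6 or -6.

Answer: x ∈ {-6, 6}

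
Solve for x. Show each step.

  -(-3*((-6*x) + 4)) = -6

Step 1. [-(-3*((-6*x) + 4)) = -6] flip signs both sides. So neg: -3*((-6*x) + 4) = 6.
Step 2. [-3*((-6*x) + 4) = 6] LHS = -3·(…); ÷-3 both sides, so div: (-6*x) + 4 = -2.
Step 3. [(-6*x) + 4 = -2] +4 is outermost — subtract 4 both sides ⇒ sub: -6*x = -6.
Step 4. [-6*x = -6] leading coefficient -6: divide by -6, so div: x = 1.

Answer: x ∈ {1}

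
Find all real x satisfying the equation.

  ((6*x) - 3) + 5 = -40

Step 1. [((6*x) - 3) + 5 = -40] 5 comes off first (subtract 5) ⇒ sub: (6*x) - 3 = -45.
Step 2. [(6*x) - 3 = -45] add 3: x sits inside (… - 3). So sub: 6*x = -42.
Step 3. [6*x = -42] leading coefficient 6: divide by 6, so div: x = -7.

Answer: x ∈ {-7}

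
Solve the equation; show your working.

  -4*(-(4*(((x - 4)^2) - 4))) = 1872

Step 1. [-4*(-(4*(((x - 4)^2) - 4))) = 1872] leading coefficient -4: divide by -4. So div: -(4*(((x - 4)^2) - 4)) = -468.
Step 2. [-(4*(((x - 4)^2) - 4)) = -468] leading − — multiply by −1 ⇒ neg: 4*(((x - 4)^2) - 4) = 468.
Step 3. [4*(((x - 4)^2) - 4) = 468] 4·(inner) — divide through by 4. So div: ((x - 4)^2) - 4 = 117.
Step 4. [((x - 4)^2) - 4 = 117] -4 is outermost — add 4 both sides ⇒ sub: (x - 4)^2 = 121.
Step 5. [(x - 4)^2 = 121] √ both sides: 121 ≥ 0 gives two branches, so sqrt: x - 4 = 11 or -11.
Step 6. [x - 4 = 11 or -11] add 4: x sits inside (… - 4) ⇒ sub: x = 15 or -7.

Answer: x ∈ {-7, 15}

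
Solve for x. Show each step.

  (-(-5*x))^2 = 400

Step 1. [(-(-5*x))^2 = 400] LHS squared, RHS 400 ≥ 0: apply √ (±), so sqrt: -(-5*x) = 20 or -20.
Step 2. [-(-5*x) = 20 or -20] LHS negated; negate both sides ⇒ neg: -5*x = -20 or 20.
Step 3. [-5*x = -20 or 20] -5·(inner) — divide through by -5, so div: x = 4 or -4.

Answer: x ∈ {-4, 4}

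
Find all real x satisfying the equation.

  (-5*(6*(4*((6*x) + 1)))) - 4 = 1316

Step 1. [(-5*(6*(4*((6*x) + 1)))) - 4 = 1316] peel the -4: add 4 from each side ⇒ sub: -5*(6*(4*((6*x) + 1))) = 1320.
Step 2. [-5*(6*(4*((6*x) + 1))) = 1320] -5 out front; divide by -5, so div: 6*(4*((6*x) + 1)) = -264.
Step 3. [6*(4*((6*x) + 1)) = -264] LHS = 6·(…); ÷6 both sides. So div: 4*((6*x) + 1) = -44.
Step 4. [4*((6*x) + 1) = -44] leading coefficient 4: divide by 4. So div: (6*x) + 1 = -11.
Step 5. [(6*x) + 1 = -11] the outer +1 inverts by subtracting 1, so sub: 6*x = -12.
Step 6. [6*x = -12] 6·(inner) — divide through by 6, so div: x = -2.

Answer: x ∈ {-2}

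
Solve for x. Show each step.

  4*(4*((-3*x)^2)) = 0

Step 1. [4*(4*((-3*x)^2)) = 0] leading coefficient 4: divide by 4, so div: 4*((-3*x)^2) = 0.
Step 2. [4*((-3*x)^2) = 0] LHS = 4·(…); ÷4 both sides, so div: (-3*x)^2 = 0.
Step 3. [(-3*x)^2 = 0] 0 ≥ 0, LHS is (·)² — take ±√. So sqrt: -3*x = 0.
Step 4. [-3*x = 0] divide by the outer -3. So div: x = 0.

Answer: x ∈ {0}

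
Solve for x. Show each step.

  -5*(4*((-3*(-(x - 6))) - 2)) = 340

Step 1. [-5*(4*((-3*(-(x - 6))) - 2)) = 340] -5·(inner) — divide through by -5, so div: 4*((-3*(-(x - 6))) - 2) = -68.
Step 2. [4*((-3*(-(x - 6))) - 2) = -68] divide by the outer 4 ⇒ div: (-3*(-(x - 6))) - 2 = -17.
Step 3. [(-3*(-(x - 6))) - 2 = -17] -2 is outermost — add 2 both sides ⇒ sub: -3*(-(x - 6)) = -15.
Step 4. [-3*(-(x - 6)) = -15] leading coefficient -3: divide by -3, so div: -(x - 6) = 5.
Step 5. [-(x - 6) = 5] LHS negated; negate both sides, so neg: x - 6 = -5.
Step 6. [x - 6 = -5] peel the -6: add 6 from each side. So sub: x = 1.

Answer: x ∈ {1}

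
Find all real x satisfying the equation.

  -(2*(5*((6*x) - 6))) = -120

Step 1. [-(2*(5*((6*x) - 6))) = -120] LHS negated; negate both sides, so neg: 2*(5*((6*x) - 6)) = 120.
Step 2. [2*(5*((6*x) - 6)) = 120] leading coefficient 2: divide by 2 ⇒ div: 5*((6*x) - 6) = 60.
Step 3. [5*((6*x) - 6) = 60] divide by the outer 5 ⇒ div: (6*x) - 6 = 12.
Step 4. [(6*x) - 6 = 12] common factor 6 (LHS and 12) — divide through, so factor: x - 1 = 2.
Step 5. [x - 1 = 2] peel the -1: add 1 from each side, so sub: x = 3.

Answer: x ∈ {3}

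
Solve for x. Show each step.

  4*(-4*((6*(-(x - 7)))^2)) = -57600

Step 1. [4*(-4*((6*(-(x - 7)))^2)) = -57600] 4 out front; divide by 4. So div: -4*((6*(-(x - 7)))^2) = -14400.
Step 2. [-4*((6*(-(x - 7)))^2) = -14400] -4·(inner) — divide through by -4, so div: (6*(-(x - 7)))^2 = 3600.
Step 3. [(6*(-(x - 7)))^2 = 3600] LHS squared, RHS 3600 ≥ 0: apply √ (±), so sqrt: 6*(-(x - 7)) = 60 or -60.
Step 4. [6*(-(x - 7)) = 60 or -60] 6·(inner) — divide through by 6 ⇒ div: -(x - 7) = 10 or -10.
Step 5. [-(x - 7) = 10 or -10] flip signs both sides ⇒ neg: x - 7 = -10 or 10.
Step 6. [x - 7 = -10 or 10] peel the -7: add 7 from each side. So sub: x = -3 or 17.

Answer: x ∈ {-3, 17}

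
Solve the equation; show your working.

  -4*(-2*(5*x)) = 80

Step 1. [-4*(-2*(5*x)) = 80] leading coefficient -4: divide by -4 ⇒ div: -2*(5*x) = -20.
Step 2. [-2*(5*x) = -20] LHS = -2·(…); ÷-2 both sides ⇒ div: 5*x = 10.
Step 3. [5*x = 10] 5·(inner) — divide through by 5 ⇒ div: x = 2.

Answer: x ∈ {2}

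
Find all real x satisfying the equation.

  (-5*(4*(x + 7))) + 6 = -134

Step 1. [(-5*(4*(x + 7))) + 6 = -134] the outer +6 inverts by subtracting 6 ⇒ sub: -5*(4*(x + 7)) = -140.
Step 2. [-5*(4*(x + 7)) = -140] leading coefficient -5: divide by -5 ⇒ div: 4*(x + 7) = 28.
Step 3. [4*(x + 7) = 28] divide by the outer 4. So div: x + 7 = 7.
Step 4. [x + 7 = 7] the outer +7 inverts by subtracting 7, so sub: x = 0.

Answer: x ∈ {0}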